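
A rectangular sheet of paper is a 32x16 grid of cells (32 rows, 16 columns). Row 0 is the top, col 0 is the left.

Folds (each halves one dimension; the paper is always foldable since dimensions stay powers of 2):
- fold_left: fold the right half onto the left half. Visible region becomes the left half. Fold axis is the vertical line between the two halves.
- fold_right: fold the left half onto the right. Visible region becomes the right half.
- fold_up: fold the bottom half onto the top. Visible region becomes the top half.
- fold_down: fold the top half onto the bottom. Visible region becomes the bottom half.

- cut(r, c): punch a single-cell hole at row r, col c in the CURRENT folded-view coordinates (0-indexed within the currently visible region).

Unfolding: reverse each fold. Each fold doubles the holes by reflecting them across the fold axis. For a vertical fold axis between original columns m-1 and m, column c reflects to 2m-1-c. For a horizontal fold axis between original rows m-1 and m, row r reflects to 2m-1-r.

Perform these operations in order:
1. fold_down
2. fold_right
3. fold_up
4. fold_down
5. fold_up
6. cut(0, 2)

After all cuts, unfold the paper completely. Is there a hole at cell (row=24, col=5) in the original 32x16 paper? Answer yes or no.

Op 1 fold_down: fold axis h@16; visible region now rows[16,32) x cols[0,16) = 16x16
Op 2 fold_right: fold axis v@8; visible region now rows[16,32) x cols[8,16) = 16x8
Op 3 fold_up: fold axis h@24; visible region now rows[16,24) x cols[8,16) = 8x8
Op 4 fold_down: fold axis h@20; visible region now rows[20,24) x cols[8,16) = 4x8
Op 5 fold_up: fold axis h@22; visible region now rows[20,22) x cols[8,16) = 2x8
Op 6 cut(0, 2): punch at orig (20,10); cuts so far [(20, 10)]; region rows[20,22) x cols[8,16) = 2x8
Unfold 1 (reflect across h@22): 2 holes -> [(20, 10), (23, 10)]
Unfold 2 (reflect across h@20): 4 holes -> [(16, 10), (19, 10), (20, 10), (23, 10)]
Unfold 3 (reflect across h@24): 8 holes -> [(16, 10), (19, 10), (20, 10), (23, 10), (24, 10), (27, 10), (28, 10), (31, 10)]
Unfold 4 (reflect across v@8): 16 holes -> [(16, 5), (16, 10), (19, 5), (19, 10), (20, 5), (20, 10), (23, 5), (23, 10), (24, 5), (24, 10), (27, 5), (27, 10), (28, 5), (28, 10), (31, 5), (31, 10)]
Unfold 5 (reflect across h@16): 32 holes -> [(0, 5), (0, 10), (3, 5), (3, 10), (4, 5), (4, 10), (7, 5), (7, 10), (8, 5), (8, 10), (11, 5), (11, 10), (12, 5), (12, 10), (15, 5), (15, 10), (16, 5), (16, 10), (19, 5), (19, 10), (20, 5), (20, 10), (23, 5), (23, 10), (24, 5), (24, 10), (27, 5), (27, 10), (28, 5), (28, 10), (31, 5), (31, 10)]
Holes: [(0, 5), (0, 10), (3, 5), (3, 10), (4, 5), (4, 10), (7, 5), (7, 10), (8, 5), (8, 10), (11, 5), (11, 10), (12, 5), (12, 10), (15, 5), (15, 10), (16, 5), (16, 10), (19, 5), (19, 10), (20, 5), (20, 10), (23, 5), (23, 10), (24, 5), (24, 10), (27, 5), (27, 10), (28, 5), (28, 10), (31, 5), (31, 10)]

Answer: yes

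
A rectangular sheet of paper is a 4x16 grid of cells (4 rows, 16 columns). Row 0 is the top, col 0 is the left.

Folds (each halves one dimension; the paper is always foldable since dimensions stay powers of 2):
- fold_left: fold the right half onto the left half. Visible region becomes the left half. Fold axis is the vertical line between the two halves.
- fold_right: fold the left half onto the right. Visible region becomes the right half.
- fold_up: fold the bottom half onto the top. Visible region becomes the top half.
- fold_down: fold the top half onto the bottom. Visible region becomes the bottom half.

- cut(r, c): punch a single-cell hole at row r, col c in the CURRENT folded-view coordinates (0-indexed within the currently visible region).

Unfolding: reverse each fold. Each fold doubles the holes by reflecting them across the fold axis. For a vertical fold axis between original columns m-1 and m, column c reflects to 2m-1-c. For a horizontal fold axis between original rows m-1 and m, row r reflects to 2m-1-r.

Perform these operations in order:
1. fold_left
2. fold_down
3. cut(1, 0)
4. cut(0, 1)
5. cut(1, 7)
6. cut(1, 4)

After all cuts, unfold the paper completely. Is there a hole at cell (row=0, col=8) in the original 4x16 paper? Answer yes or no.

Op 1 fold_left: fold axis v@8; visible region now rows[0,4) x cols[0,8) = 4x8
Op 2 fold_down: fold axis h@2; visible region now rows[2,4) x cols[0,8) = 2x8
Op 3 cut(1, 0): punch at orig (3,0); cuts so far [(3, 0)]; region rows[2,4) x cols[0,8) = 2x8
Op 4 cut(0, 1): punch at orig (2,1); cuts so far [(2, 1), (3, 0)]; region rows[2,4) x cols[0,8) = 2x8
Op 5 cut(1, 7): punch at orig (3,7); cuts so far [(2, 1), (3, 0), (3, 7)]; region rows[2,4) x cols[0,8) = 2x8
Op 6 cut(1, 4): punch at orig (3,4); cuts so far [(2, 1), (3, 0), (3, 4), (3, 7)]; region rows[2,4) x cols[0,8) = 2x8
Unfold 1 (reflect across h@2): 8 holes -> [(0, 0), (0, 4), (0, 7), (1, 1), (2, 1), (3, 0), (3, 4), (3, 7)]
Unfold 2 (reflect across v@8): 16 holes -> [(0, 0), (0, 4), (0, 7), (0, 8), (0, 11), (0, 15), (1, 1), (1, 14), (2, 1), (2, 14), (3, 0), (3, 4), (3, 7), (3, 8), (3, 11), (3, 15)]
Holes: [(0, 0), (0, 4), (0, 7), (0, 8), (0, 11), (0, 15), (1, 1), (1, 14), (2, 1), (2, 14), (3, 0), (3, 4), (3, 7), (3, 8), (3, 11), (3, 15)]

Answer: yes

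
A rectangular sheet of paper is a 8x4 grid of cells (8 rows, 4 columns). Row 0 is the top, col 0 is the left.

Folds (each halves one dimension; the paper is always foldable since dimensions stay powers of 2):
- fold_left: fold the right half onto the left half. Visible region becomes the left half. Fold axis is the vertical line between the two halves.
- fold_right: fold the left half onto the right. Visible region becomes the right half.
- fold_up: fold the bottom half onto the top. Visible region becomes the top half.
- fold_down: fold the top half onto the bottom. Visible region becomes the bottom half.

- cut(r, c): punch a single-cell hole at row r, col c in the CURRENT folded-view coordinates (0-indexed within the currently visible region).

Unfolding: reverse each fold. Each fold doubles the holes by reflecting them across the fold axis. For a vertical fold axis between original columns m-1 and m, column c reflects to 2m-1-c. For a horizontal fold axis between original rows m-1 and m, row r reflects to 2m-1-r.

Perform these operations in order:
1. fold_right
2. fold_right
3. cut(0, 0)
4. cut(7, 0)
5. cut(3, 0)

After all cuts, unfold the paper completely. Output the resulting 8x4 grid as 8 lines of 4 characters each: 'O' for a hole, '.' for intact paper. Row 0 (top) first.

Answer: OOOO
....
....
OOOO
....
....
....
OOOO

Derivation:
Op 1 fold_right: fold axis v@2; visible region now rows[0,8) x cols[2,4) = 8x2
Op 2 fold_right: fold axis v@3; visible region now rows[0,8) x cols[3,4) = 8x1
Op 3 cut(0, 0): punch at orig (0,3); cuts so far [(0, 3)]; region rows[0,8) x cols[3,4) = 8x1
Op 4 cut(7, 0): punch at orig (7,3); cuts so far [(0, 3), (7, 3)]; region rows[0,8) x cols[3,4) = 8x1
Op 5 cut(3, 0): punch at orig (3,3); cuts so far [(0, 3), (3, 3), (7, 3)]; region rows[0,8) x cols[3,4) = 8x1
Unfold 1 (reflect across v@3): 6 holes -> [(0, 2), (0, 3), (3, 2), (3, 3), (7, 2), (7, 3)]
Unfold 2 (reflect across v@2): 12 holes -> [(0, 0), (0, 1), (0, 2), (0, 3), (3, 0), (3, 1), (3, 2), (3, 3), (7, 0), (7, 1), (7, 2), (7, 3)]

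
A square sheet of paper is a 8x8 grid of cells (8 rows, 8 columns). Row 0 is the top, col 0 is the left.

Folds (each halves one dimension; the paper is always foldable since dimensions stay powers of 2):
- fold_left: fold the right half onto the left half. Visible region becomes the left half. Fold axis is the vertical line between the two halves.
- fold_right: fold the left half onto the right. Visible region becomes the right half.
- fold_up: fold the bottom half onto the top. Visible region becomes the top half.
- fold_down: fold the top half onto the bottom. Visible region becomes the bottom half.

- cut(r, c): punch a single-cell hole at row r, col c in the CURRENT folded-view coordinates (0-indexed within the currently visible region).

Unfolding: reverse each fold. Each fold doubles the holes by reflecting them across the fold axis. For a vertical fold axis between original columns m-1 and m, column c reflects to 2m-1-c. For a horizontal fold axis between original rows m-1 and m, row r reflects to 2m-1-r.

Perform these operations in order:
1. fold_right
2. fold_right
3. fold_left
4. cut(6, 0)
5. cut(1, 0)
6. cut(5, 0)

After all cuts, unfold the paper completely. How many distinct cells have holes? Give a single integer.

Answer: 24

Derivation:
Op 1 fold_right: fold axis v@4; visible region now rows[0,8) x cols[4,8) = 8x4
Op 2 fold_right: fold axis v@6; visible region now rows[0,8) x cols[6,8) = 8x2
Op 3 fold_left: fold axis v@7; visible region now rows[0,8) x cols[6,7) = 8x1
Op 4 cut(6, 0): punch at orig (6,6); cuts so far [(6, 6)]; region rows[0,8) x cols[6,7) = 8x1
Op 5 cut(1, 0): punch at orig (1,6); cuts so far [(1, 6), (6, 6)]; region rows[0,8) x cols[6,7) = 8x1
Op 6 cut(5, 0): punch at orig (5,6); cuts so far [(1, 6), (5, 6), (6, 6)]; region rows[0,8) x cols[6,7) = 8x1
Unfold 1 (reflect across v@7): 6 holes -> [(1, 6), (1, 7), (5, 6), (5, 7), (6, 6), (6, 7)]
Unfold 2 (reflect across v@6): 12 holes -> [(1, 4), (1, 5), (1, 6), (1, 7), (5, 4), (5, 5), (5, 6), (5, 7), (6, 4), (6, 5), (6, 6), (6, 7)]
Unfold 3 (reflect across v@4): 24 holes -> [(1, 0), (1, 1), (1, 2), (1, 3), (1, 4), (1, 5), (1, 6), (1, 7), (5, 0), (5, 1), (5, 2), (5, 3), (5, 4), (5, 5), (5, 6), (5, 7), (6, 0), (6, 1), (6, 2), (6, 3), (6, 4), (6, 5), (6, 6), (6, 7)]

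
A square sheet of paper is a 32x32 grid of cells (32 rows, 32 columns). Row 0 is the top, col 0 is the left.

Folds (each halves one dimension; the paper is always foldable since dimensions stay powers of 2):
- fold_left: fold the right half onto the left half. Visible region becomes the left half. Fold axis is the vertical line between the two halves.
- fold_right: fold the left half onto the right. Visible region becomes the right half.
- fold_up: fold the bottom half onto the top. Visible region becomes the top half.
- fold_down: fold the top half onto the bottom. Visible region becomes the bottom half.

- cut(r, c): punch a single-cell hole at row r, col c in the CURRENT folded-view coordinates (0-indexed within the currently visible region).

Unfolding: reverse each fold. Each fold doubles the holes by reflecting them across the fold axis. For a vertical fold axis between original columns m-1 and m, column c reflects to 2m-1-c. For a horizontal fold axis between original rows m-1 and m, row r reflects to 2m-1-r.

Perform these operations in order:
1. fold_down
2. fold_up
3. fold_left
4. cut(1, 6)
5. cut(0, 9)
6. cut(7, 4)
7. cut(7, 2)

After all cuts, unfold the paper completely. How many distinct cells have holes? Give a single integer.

Answer: 32

Derivation:
Op 1 fold_down: fold axis h@16; visible region now rows[16,32) x cols[0,32) = 16x32
Op 2 fold_up: fold axis h@24; visible region now rows[16,24) x cols[0,32) = 8x32
Op 3 fold_left: fold axis v@16; visible region now rows[16,24) x cols[0,16) = 8x16
Op 4 cut(1, 6): punch at orig (17,6); cuts so far [(17, 6)]; region rows[16,24) x cols[0,16) = 8x16
Op 5 cut(0, 9): punch at orig (16,9); cuts so far [(16, 9), (17, 6)]; region rows[16,24) x cols[0,16) = 8x16
Op 6 cut(7, 4): punch at orig (23,4); cuts so far [(16, 9), (17, 6), (23, 4)]; region rows[16,24) x cols[0,16) = 8x16
Op 7 cut(7, 2): punch at orig (23,2); cuts so far [(16, 9), (17, 6), (23, 2), (23, 4)]; region rows[16,24) x cols[0,16) = 8x16
Unfold 1 (reflect across v@16): 8 holes -> [(16, 9), (16, 22), (17, 6), (17, 25), (23, 2), (23, 4), (23, 27), (23, 29)]
Unfold 2 (reflect across h@24): 16 holes -> [(16, 9), (16, 22), (17, 6), (17, 25), (23, 2), (23, 4), (23, 27), (23, 29), (24, 2), (24, 4), (24, 27), (24, 29), (30, 6), (30, 25), (31, 9), (31, 22)]
Unfold 3 (reflect across h@16): 32 holes -> [(0, 9), (0, 22), (1, 6), (1, 25), (7, 2), (7, 4), (7, 27), (7, 29), (8, 2), (8, 4), (8, 27), (8, 29), (14, 6), (14, 25), (15, 9), (15, 22), (16, 9), (16, 22), (17, 6), (17, 25), (23, 2), (23, 4), (23, 27), (23, 29), (24, 2), (24, 4), (24, 27), (24, 29), (30, 6), (30, 25), (31, 9), (31, 22)]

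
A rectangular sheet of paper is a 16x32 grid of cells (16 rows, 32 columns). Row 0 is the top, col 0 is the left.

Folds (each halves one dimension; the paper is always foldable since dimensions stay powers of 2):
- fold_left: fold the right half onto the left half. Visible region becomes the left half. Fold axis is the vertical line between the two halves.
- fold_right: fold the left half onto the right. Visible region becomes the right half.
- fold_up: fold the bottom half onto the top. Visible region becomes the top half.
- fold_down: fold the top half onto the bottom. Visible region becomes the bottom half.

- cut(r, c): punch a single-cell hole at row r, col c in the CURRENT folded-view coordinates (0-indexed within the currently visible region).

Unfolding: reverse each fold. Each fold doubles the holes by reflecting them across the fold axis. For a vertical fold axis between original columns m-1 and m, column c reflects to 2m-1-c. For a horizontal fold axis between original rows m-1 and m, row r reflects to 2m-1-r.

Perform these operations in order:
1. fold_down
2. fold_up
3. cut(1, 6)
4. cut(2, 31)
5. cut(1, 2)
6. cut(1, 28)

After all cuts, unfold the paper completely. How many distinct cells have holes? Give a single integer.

Answer: 16

Derivation:
Op 1 fold_down: fold axis h@8; visible region now rows[8,16) x cols[0,32) = 8x32
Op 2 fold_up: fold axis h@12; visible region now rows[8,12) x cols[0,32) = 4x32
Op 3 cut(1, 6): punch at orig (9,6); cuts so far [(9, 6)]; region rows[8,12) x cols[0,32) = 4x32
Op 4 cut(2, 31): punch at orig (10,31); cuts so far [(9, 6), (10, 31)]; region rows[8,12) x cols[0,32) = 4x32
Op 5 cut(1, 2): punch at orig (9,2); cuts so far [(9, 2), (9, 6), (10, 31)]; region rows[8,12) x cols[0,32) = 4x32
Op 6 cut(1, 28): punch at orig (9,28); cuts so far [(9, 2), (9, 6), (9, 28), (10, 31)]; region rows[8,12) x cols[0,32) = 4x32
Unfold 1 (reflect across h@12): 8 holes -> [(9, 2), (9, 6), (9, 28), (10, 31), (13, 31), (14, 2), (14, 6), (14, 28)]
Unfold 2 (reflect across h@8): 16 holes -> [(1, 2), (1, 6), (1, 28), (2, 31), (5, 31), (6, 2), (6, 6), (6, 28), (9, 2), (9, 6), (9, 28), (10, 31), (13, 31), (14, 2), (14, 6), (14, 28)]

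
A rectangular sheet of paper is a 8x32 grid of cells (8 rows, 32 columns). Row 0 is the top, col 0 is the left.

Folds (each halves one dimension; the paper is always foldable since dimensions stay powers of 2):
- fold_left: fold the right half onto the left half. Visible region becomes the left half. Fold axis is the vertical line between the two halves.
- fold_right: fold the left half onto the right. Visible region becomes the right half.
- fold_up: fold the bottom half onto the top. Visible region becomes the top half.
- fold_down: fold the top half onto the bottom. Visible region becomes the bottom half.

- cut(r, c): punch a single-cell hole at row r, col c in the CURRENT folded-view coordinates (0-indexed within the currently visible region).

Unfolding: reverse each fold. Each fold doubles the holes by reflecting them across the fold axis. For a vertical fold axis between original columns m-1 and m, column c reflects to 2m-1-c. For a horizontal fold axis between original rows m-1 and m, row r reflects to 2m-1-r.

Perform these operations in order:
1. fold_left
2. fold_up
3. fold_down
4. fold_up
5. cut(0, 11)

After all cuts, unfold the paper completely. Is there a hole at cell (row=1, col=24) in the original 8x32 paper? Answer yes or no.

Op 1 fold_left: fold axis v@16; visible region now rows[0,8) x cols[0,16) = 8x16
Op 2 fold_up: fold axis h@4; visible region now rows[0,4) x cols[0,16) = 4x16
Op 3 fold_down: fold axis h@2; visible region now rows[2,4) x cols[0,16) = 2x16
Op 4 fold_up: fold axis h@3; visible region now rows[2,3) x cols[0,16) = 1x16
Op 5 cut(0, 11): punch at orig (2,11); cuts so far [(2, 11)]; region rows[2,3) x cols[0,16) = 1x16
Unfold 1 (reflect across h@3): 2 holes -> [(2, 11), (3, 11)]
Unfold 2 (reflect across h@2): 4 holes -> [(0, 11), (1, 11), (2, 11), (3, 11)]
Unfold 3 (reflect across h@4): 8 holes -> [(0, 11), (1, 11), (2, 11), (3, 11), (4, 11), (5, 11), (6, 11), (7, 11)]
Unfold 4 (reflect across v@16): 16 holes -> [(0, 11), (0, 20), (1, 11), (1, 20), (2, 11), (2, 20), (3, 11), (3, 20), (4, 11), (4, 20), (5, 11), (5, 20), (6, 11), (6, 20), (7, 11), (7, 20)]
Holes: [(0, 11), (0, 20), (1, 11), (1, 20), (2, 11), (2, 20), (3, 11), (3, 20), (4, 11), (4, 20), (5, 11), (5, 20), (6, 11), (6, 20), (7, 11), (7, 20)]

Answer: no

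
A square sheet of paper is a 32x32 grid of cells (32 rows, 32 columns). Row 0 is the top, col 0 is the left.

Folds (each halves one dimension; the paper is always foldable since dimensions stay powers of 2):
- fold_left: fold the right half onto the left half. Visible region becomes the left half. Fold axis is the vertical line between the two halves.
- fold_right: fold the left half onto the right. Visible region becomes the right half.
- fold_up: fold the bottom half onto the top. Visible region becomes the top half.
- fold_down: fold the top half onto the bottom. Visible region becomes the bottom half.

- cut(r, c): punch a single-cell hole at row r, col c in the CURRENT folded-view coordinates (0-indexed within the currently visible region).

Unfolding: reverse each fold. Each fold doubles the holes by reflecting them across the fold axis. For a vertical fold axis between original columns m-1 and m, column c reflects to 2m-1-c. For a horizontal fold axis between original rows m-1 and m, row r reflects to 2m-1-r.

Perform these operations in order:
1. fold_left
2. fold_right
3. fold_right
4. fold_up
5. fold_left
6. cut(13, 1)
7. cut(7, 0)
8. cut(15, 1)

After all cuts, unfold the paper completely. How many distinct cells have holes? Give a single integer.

Answer: 96

Derivation:
Op 1 fold_left: fold axis v@16; visible region now rows[0,32) x cols[0,16) = 32x16
Op 2 fold_right: fold axis v@8; visible region now rows[0,32) x cols[8,16) = 32x8
Op 3 fold_right: fold axis v@12; visible region now rows[0,32) x cols[12,16) = 32x4
Op 4 fold_up: fold axis h@16; visible region now rows[0,16) x cols[12,16) = 16x4
Op 5 fold_left: fold axis v@14; visible region now rows[0,16) x cols[12,14) = 16x2
Op 6 cut(13, 1): punch at orig (13,13); cuts so far [(13, 13)]; region rows[0,16) x cols[12,14) = 16x2
Op 7 cut(7, 0): punch at orig (7,12); cuts so far [(7, 12), (13, 13)]; region rows[0,16) x cols[12,14) = 16x2
Op 8 cut(15, 1): punch at orig (15,13); cuts so far [(7, 12), (13, 13), (15, 13)]; region rows[0,16) x cols[12,14) = 16x2
Unfold 1 (reflect across v@14): 6 holes -> [(7, 12), (7, 15), (13, 13), (13, 14), (15, 13), (15, 14)]
Unfold 2 (reflect across h@16): 12 holes -> [(7, 12), (7, 15), (13, 13), (13, 14), (15, 13), (15, 14), (16, 13), (16, 14), (18, 13), (18, 14), (24, 12), (24, 15)]
Unfold 3 (reflect across v@12): 24 holes -> [(7, 8), (7, 11), (7, 12), (7, 15), (13, 9), (13, 10), (13, 13), (13, 14), (15, 9), (15, 10), (15, 13), (15, 14), (16, 9), (16, 10), (16, 13), (16, 14), (18, 9), (18, 10), (18, 13), (18, 14), (24, 8), (24, 11), (24, 12), (24, 15)]
Unfold 4 (reflect across v@8): 48 holes -> [(7, 0), (7, 3), (7, 4), (7, 7), (7, 8), (7, 11), (7, 12), (7, 15), (13, 1), (13, 2), (13, 5), (13, 6), (13, 9), (13, 10), (13, 13), (13, 14), (15, 1), (15, 2), (15, 5), (15, 6), (15, 9), (15, 10), (15, 13), (15, 14), (16, 1), (16, 2), (16, 5), (16, 6), (16, 9), (16, 10), (16, 13), (16, 14), (18, 1), (18, 2), (18, 5), (18, 6), (18, 9), (18, 10), (18, 13), (18, 14), (24, 0), (24, 3), (24, 4), (24, 7), (24, 8), (24, 11), (24, 12), (24, 15)]
Unfold 5 (reflect across v@16): 96 holes -> [(7, 0), (7, 3), (7, 4), (7, 7), (7, 8), (7, 11), (7, 12), (7, 15), (7, 16), (7, 19), (7, 20), (7, 23), (7, 24), (7, 27), (7, 28), (7, 31), (13, 1), (13, 2), (13, 5), (13, 6), (13, 9), (13, 10), (13, 13), (13, 14), (13, 17), (13, 18), (13, 21), (13, 22), (13, 25), (13, 26), (13, 29), (13, 30), (15, 1), (15, 2), (15, 5), (15, 6), (15, 9), (15, 10), (15, 13), (15, 14), (15, 17), (15, 18), (15, 21), (15, 22), (15, 25), (15, 26), (15, 29), (15, 30), (16, 1), (16, 2), (16, 5), (16, 6), (16, 9), (16, 10), (16, 13), (16, 14), (16, 17), (16, 18), (16, 21), (16, 22), (16, 25), (16, 26), (16, 29), (16, 30), (18, 1), (18, 2), (18, 5), (18, 6), (18, 9), (18, 10), (18, 13), (18, 14), (18, 17), (18, 18), (18, 21), (18, 22), (18, 25), (18, 26), (18, 29), (18, 30), (24, 0), (24, 3), (24, 4), (24, 7), (24, 8), (24, 11), (24, 12), (24, 15), (24, 16), (24, 19), (24, 20), (24, 23), (24, 24), (24, 27), (24, 28), (24, 31)]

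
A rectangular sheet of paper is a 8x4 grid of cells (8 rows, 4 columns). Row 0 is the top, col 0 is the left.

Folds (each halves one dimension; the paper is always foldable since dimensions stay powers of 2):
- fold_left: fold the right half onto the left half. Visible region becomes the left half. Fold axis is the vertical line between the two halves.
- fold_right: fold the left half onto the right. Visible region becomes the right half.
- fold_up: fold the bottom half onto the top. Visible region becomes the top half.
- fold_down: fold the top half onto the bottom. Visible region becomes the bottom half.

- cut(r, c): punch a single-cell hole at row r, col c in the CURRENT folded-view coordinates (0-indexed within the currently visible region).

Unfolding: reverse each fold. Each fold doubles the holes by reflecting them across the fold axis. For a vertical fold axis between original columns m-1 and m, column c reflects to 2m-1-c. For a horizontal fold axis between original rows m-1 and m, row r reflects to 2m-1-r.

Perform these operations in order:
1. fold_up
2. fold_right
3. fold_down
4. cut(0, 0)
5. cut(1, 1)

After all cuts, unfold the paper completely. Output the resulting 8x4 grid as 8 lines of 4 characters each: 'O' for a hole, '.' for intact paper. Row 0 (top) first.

Op 1 fold_up: fold axis h@4; visible region now rows[0,4) x cols[0,4) = 4x4
Op 2 fold_right: fold axis v@2; visible region now rows[0,4) x cols[2,4) = 4x2
Op 3 fold_down: fold axis h@2; visible region now rows[2,4) x cols[2,4) = 2x2
Op 4 cut(0, 0): punch at orig (2,2); cuts so far [(2, 2)]; region rows[2,4) x cols[2,4) = 2x2
Op 5 cut(1, 1): punch at orig (3,3); cuts so far [(2, 2), (3, 3)]; region rows[2,4) x cols[2,4) = 2x2
Unfold 1 (reflect across h@2): 4 holes -> [(0, 3), (1, 2), (2, 2), (3, 3)]
Unfold 2 (reflect across v@2): 8 holes -> [(0, 0), (0, 3), (1, 1), (1, 2), (2, 1), (2, 2), (3, 0), (3, 3)]
Unfold 3 (reflect across h@4): 16 holes -> [(0, 0), (0, 3), (1, 1), (1, 2), (2, 1), (2, 2), (3, 0), (3, 3), (4, 0), (4, 3), (5, 1), (5, 2), (6, 1), (6, 2), (7, 0), (7, 3)]

Answer: O..O
.OO.
.OO.
O..O
O..O
.OO.
.OO.
O..O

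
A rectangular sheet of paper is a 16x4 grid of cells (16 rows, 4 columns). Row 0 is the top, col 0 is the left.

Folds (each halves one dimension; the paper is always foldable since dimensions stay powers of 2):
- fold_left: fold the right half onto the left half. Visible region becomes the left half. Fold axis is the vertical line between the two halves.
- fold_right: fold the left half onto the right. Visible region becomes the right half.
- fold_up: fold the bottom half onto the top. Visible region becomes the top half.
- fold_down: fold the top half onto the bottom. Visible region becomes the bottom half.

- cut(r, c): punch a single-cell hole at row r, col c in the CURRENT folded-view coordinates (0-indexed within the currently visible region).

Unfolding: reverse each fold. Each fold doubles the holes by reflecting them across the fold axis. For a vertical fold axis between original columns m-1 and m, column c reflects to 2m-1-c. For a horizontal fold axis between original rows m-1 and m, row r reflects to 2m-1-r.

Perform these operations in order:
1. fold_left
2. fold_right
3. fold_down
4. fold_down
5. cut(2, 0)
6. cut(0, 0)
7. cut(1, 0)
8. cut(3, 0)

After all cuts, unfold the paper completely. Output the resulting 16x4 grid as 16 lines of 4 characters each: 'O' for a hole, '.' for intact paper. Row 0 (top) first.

Answer: OOOO
OOOO
OOOO
OOOO
OOOO
OOOO
OOOO
OOOO
OOOO
OOOO
OOOO
OOOO
OOOO
OOOO
OOOO
OOOO

Derivation:
Op 1 fold_left: fold axis v@2; visible region now rows[0,16) x cols[0,2) = 16x2
Op 2 fold_right: fold axis v@1; visible region now rows[0,16) x cols[1,2) = 16x1
Op 3 fold_down: fold axis h@8; visible region now rows[8,16) x cols[1,2) = 8x1
Op 4 fold_down: fold axis h@12; visible region now rows[12,16) x cols[1,2) = 4x1
Op 5 cut(2, 0): punch at orig (14,1); cuts so far [(14, 1)]; region rows[12,16) x cols[1,2) = 4x1
Op 6 cut(0, 0): punch at orig (12,1); cuts so far [(12, 1), (14, 1)]; region rows[12,16) x cols[1,2) = 4x1
Op 7 cut(1, 0): punch at orig (13,1); cuts so far [(12, 1), (13, 1), (14, 1)]; region rows[12,16) x cols[1,2) = 4x1
Op 8 cut(3, 0): punch at orig (15,1); cuts so far [(12, 1), (13, 1), (14, 1), (15, 1)]; region rows[12,16) x cols[1,2) = 4x1
Unfold 1 (reflect across h@12): 8 holes -> [(8, 1), (9, 1), (10, 1), (11, 1), (12, 1), (13, 1), (14, 1), (15, 1)]
Unfold 2 (reflect across h@8): 16 holes -> [(0, 1), (1, 1), (2, 1), (3, 1), (4, 1), (5, 1), (6, 1), (7, 1), (8, 1), (9, 1), (10, 1), (11, 1), (12, 1), (13, 1), (14, 1), (15, 1)]
Unfold 3 (reflect across v@1): 32 holes -> [(0, 0), (0, 1), (1, 0), (1, 1), (2, 0), (2, 1), (3, 0), (3, 1), (4, 0), (4, 1), (5, 0), (5, 1), (6, 0), (6, 1), (7, 0), (7, 1), (8, 0), (8, 1), (9, 0), (9, 1), (10, 0), (10, 1), (11, 0), (11, 1), (12, 0), (12, 1), (13, 0), (13, 1), (14, 0), (14, 1), (15, 0), (15, 1)]
Unfold 4 (reflect across v@2): 64 holes -> [(0, 0), (0, 1), (0, 2), (0, 3), (1, 0), (1, 1), (1, 2), (1, 3), (2, 0), (2, 1), (2, 2), (2, 3), (3, 0), (3, 1), (3, 2), (3, 3), (4, 0), (4, 1), (4, 2), (4, 3), (5, 0), (5, 1), (5, 2), (5, 3), (6, 0), (6, 1), (6, 2), (6, 3), (7, 0), (7, 1), (7, 2), (7, 3), (8, 0), (8, 1), (8, 2), (8, 3), (9, 0), (9, 1), (9, 2), (9, 3), (10, 0), (10, 1), (10, 2), (10, 3), (11, 0), (11, 1), (11, 2), (11, 3), (12, 0), (12, 1), (12, 2), (12, 3), (13, 0), (13, 1), (13, 2), (13, 3), (14, 0), (14, 1), (14, 2), (14, 3), (15, 0), (15, 1), (15, 2), (15, 3)]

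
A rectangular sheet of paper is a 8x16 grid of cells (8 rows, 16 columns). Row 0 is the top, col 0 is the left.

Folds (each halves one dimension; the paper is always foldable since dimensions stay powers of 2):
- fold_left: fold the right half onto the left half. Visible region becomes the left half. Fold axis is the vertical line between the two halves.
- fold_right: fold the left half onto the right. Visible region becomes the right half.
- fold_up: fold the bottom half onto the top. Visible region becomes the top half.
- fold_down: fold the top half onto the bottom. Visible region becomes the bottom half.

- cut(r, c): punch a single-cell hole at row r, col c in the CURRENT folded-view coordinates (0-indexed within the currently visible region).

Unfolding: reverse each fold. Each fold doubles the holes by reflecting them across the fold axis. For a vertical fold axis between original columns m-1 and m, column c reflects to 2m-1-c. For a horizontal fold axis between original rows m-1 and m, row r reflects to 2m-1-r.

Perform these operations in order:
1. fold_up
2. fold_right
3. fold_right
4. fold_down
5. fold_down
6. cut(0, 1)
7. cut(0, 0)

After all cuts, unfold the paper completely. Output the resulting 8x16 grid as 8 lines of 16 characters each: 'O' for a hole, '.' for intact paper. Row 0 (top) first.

Answer: ..OOOO....OOOO..
..OOOO....OOOO..
..OOOO....OOOO..
..OOOO....OOOO..
..OOOO....OOOO..
..OOOO....OOOO..
..OOOO....OOOO..
..OOOO....OOOO..

Derivation:
Op 1 fold_up: fold axis h@4; visible region now rows[0,4) x cols[0,16) = 4x16
Op 2 fold_right: fold axis v@8; visible region now rows[0,4) x cols[8,16) = 4x8
Op 3 fold_right: fold axis v@12; visible region now rows[0,4) x cols[12,16) = 4x4
Op 4 fold_down: fold axis h@2; visible region now rows[2,4) x cols[12,16) = 2x4
Op 5 fold_down: fold axis h@3; visible region now rows[3,4) x cols[12,16) = 1x4
Op 6 cut(0, 1): punch at orig (3,13); cuts so far [(3, 13)]; region rows[3,4) x cols[12,16) = 1x4
Op 7 cut(0, 0): punch at orig (3,12); cuts so far [(3, 12), (3, 13)]; region rows[3,4) x cols[12,16) = 1x4
Unfold 1 (reflect across h@3): 4 holes -> [(2, 12), (2, 13), (3, 12), (3, 13)]
Unfold 2 (reflect across h@2): 8 holes -> [(0, 12), (0, 13), (1, 12), (1, 13), (2, 12), (2, 13), (3, 12), (3, 13)]
Unfold 3 (reflect across v@12): 16 holes -> [(0, 10), (0, 11), (0, 12), (0, 13), (1, 10), (1, 11), (1, 12), (1, 13), (2, 10), (2, 11), (2, 12), (2, 13), (3, 10), (3, 11), (3, 12), (3, 13)]
Unfold 4 (reflect across v@8): 32 holes -> [(0, 2), (0, 3), (0, 4), (0, 5), (0, 10), (0, 11), (0, 12), (0, 13), (1, 2), (1, 3), (1, 4), (1, 5), (1, 10), (1, 11), (1, 12), (1, 13), (2, 2), (2, 3), (2, 4), (2, 5), (2, 10), (2, 11), (2, 12), (2, 13), (3, 2), (3, 3), (3, 4), (3, 5), (3, 10), (3, 11), (3, 12), (3, 13)]
Unfold 5 (reflect across h@4): 64 holes -> [(0, 2), (0, 3), (0, 4), (0, 5), (0, 10), (0, 11), (0, 12), (0, 13), (1, 2), (1, 3), (1, 4), (1, 5), (1, 10), (1, 11), (1, 12), (1, 13), (2, 2), (2, 3), (2, 4), (2, 5), (2, 10), (2, 11), (2, 12), (2, 13), (3, 2), (3, 3), (3, 4), (3, 5), (3, 10), (3, 11), (3, 12), (3, 13), (4, 2), (4, 3), (4, 4), (4, 5), (4, 10), (4, 11), (4, 12), (4, 13), (5, 2), (5, 3), (5, 4), (5, 5), (5, 10), (5, 11), (5, 12), (5, 13), (6, 2), (6, 3), (6, 4), (6, 5), (6, 10), (6, 11), (6, 12), (6, 13), (7, 2), (7, 3), (7, 4), (7, 5), (7, 10), (7, 11), (7, 12), (7, 13)]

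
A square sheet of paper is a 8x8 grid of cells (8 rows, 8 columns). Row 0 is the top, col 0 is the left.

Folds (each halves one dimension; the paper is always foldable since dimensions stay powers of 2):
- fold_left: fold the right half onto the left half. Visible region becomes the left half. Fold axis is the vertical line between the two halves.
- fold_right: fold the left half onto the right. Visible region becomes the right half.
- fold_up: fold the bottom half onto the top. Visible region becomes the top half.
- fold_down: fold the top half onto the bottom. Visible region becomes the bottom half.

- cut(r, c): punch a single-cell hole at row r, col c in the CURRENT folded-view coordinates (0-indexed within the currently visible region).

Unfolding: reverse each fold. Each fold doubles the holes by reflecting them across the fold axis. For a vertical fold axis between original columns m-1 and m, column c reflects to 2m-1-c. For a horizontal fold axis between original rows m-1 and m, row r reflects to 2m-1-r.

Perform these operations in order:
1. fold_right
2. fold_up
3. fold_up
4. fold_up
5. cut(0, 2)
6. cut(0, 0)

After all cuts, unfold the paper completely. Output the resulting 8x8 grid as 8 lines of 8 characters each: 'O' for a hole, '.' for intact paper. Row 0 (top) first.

Answer: .O.OO.O.
.O.OO.O.
.O.OO.O.
.O.OO.O.
.O.OO.O.
.O.OO.O.
.O.OO.O.
.O.OO.O.

Derivation:
Op 1 fold_right: fold axis v@4; visible region now rows[0,8) x cols[4,8) = 8x4
Op 2 fold_up: fold axis h@4; visible region now rows[0,4) x cols[4,8) = 4x4
Op 3 fold_up: fold axis h@2; visible region now rows[0,2) x cols[4,8) = 2x4
Op 4 fold_up: fold axis h@1; visible region now rows[0,1) x cols[4,8) = 1x4
Op 5 cut(0, 2): punch at orig (0,6); cuts so far [(0, 6)]; region rows[0,1) x cols[4,8) = 1x4
Op 6 cut(0, 0): punch at orig (0,4); cuts so far [(0, 4), (0, 6)]; region rows[0,1) x cols[4,8) = 1x4
Unfold 1 (reflect across h@1): 4 holes -> [(0, 4), (0, 6), (1, 4), (1, 6)]
Unfold 2 (reflect across h@2): 8 holes -> [(0, 4), (0, 6), (1, 4), (1, 6), (2, 4), (2, 6), (3, 4), (3, 6)]
Unfold 3 (reflect across h@4): 16 holes -> [(0, 4), (0, 6), (1, 4), (1, 6), (2, 4), (2, 6), (3, 4), (3, 6), (4, 4), (4, 6), (5, 4), (5, 6), (6, 4), (6, 6), (7, 4), (7, 6)]
Unfold 4 (reflect across v@4): 32 holes -> [(0, 1), (0, 3), (0, 4), (0, 6), (1, 1), (1, 3), (1, 4), (1, 6), (2, 1), (2, 3), (2, 4), (2, 6), (3, 1), (3, 3), (3, 4), (3, 6), (4, 1), (4, 3), (4, 4), (4, 6), (5, 1), (5, 3), (5, 4), (5, 6), (6, 1), (6, 3), (6, 4), (6, 6), (7, 1), (7, 3), (7, 4), (7, 6)]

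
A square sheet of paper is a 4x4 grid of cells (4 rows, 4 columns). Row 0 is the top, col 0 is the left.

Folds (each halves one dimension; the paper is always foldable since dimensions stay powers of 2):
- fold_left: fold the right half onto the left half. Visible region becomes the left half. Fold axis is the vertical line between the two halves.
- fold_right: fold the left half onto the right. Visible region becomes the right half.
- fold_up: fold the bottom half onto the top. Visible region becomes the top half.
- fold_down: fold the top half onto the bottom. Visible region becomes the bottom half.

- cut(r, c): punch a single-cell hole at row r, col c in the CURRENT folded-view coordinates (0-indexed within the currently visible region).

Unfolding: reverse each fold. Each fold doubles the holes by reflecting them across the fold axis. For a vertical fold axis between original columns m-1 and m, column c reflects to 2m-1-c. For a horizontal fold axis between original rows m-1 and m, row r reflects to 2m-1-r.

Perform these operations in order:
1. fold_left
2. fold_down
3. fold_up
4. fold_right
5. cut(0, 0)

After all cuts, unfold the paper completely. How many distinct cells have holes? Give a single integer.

Op 1 fold_left: fold axis v@2; visible region now rows[0,4) x cols[0,2) = 4x2
Op 2 fold_down: fold axis h@2; visible region now rows[2,4) x cols[0,2) = 2x2
Op 3 fold_up: fold axis h@3; visible region now rows[2,3) x cols[0,2) = 1x2
Op 4 fold_right: fold axis v@1; visible region now rows[2,3) x cols[1,2) = 1x1
Op 5 cut(0, 0): punch at orig (2,1); cuts so far [(2, 1)]; region rows[2,3) x cols[1,2) = 1x1
Unfold 1 (reflect across v@1): 2 holes -> [(2, 0), (2, 1)]
Unfold 2 (reflect across h@3): 4 holes -> [(2, 0), (2, 1), (3, 0), (3, 1)]
Unfold 3 (reflect across h@2): 8 holes -> [(0, 0), (0, 1), (1, 0), (1, 1), (2, 0), (2, 1), (3, 0), (3, 1)]
Unfold 4 (reflect across v@2): 16 holes -> [(0, 0), (0, 1), (0, 2), (0, 3), (1, 0), (1, 1), (1, 2), (1, 3), (2, 0), (2, 1), (2, 2), (2, 3), (3, 0), (3, 1), (3, 2), (3, 3)]

Answer: 16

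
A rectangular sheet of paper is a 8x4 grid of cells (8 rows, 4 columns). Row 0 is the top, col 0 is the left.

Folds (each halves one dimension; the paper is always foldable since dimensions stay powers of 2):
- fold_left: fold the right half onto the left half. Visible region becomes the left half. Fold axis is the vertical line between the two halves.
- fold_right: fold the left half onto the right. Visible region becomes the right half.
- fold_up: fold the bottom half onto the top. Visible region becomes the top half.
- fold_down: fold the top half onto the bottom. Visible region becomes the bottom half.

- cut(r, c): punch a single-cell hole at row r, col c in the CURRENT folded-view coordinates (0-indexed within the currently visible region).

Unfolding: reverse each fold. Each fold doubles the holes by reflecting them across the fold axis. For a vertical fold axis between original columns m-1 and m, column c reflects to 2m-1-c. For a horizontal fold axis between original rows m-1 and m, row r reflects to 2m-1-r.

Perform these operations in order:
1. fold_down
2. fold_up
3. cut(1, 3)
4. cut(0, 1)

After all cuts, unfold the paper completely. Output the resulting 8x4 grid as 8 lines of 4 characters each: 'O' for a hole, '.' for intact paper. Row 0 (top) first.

Answer: .O..
...O
...O
.O..
.O..
...O
...O
.O..

Derivation:
Op 1 fold_down: fold axis h@4; visible region now rows[4,8) x cols[0,4) = 4x4
Op 2 fold_up: fold axis h@6; visible region now rows[4,6) x cols[0,4) = 2x4
Op 3 cut(1, 3): punch at orig (5,3); cuts so far [(5, 3)]; region rows[4,6) x cols[0,4) = 2x4
Op 4 cut(0, 1): punch at orig (4,1); cuts so far [(4, 1), (5, 3)]; region rows[4,6) x cols[0,4) = 2x4
Unfold 1 (reflect across h@6): 4 holes -> [(4, 1), (5, 3), (6, 3), (7, 1)]
Unfold 2 (reflect across h@4): 8 holes -> [(0, 1), (1, 3), (2, 3), (3, 1), (4, 1), (5, 3), (6, 3), (7, 1)]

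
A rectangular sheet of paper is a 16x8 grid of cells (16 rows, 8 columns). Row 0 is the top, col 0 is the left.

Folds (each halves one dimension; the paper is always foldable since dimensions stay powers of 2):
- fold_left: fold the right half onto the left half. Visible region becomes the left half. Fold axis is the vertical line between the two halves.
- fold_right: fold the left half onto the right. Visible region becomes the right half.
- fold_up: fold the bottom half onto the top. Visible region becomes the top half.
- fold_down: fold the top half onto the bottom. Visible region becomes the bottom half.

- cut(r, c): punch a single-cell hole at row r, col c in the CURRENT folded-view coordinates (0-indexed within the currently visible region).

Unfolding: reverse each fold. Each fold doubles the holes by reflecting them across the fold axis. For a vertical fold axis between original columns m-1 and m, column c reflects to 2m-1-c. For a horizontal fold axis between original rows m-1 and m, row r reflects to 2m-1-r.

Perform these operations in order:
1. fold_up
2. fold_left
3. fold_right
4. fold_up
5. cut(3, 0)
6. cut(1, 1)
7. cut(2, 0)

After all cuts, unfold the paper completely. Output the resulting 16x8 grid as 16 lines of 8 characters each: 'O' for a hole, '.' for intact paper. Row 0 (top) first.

Op 1 fold_up: fold axis h@8; visible region now rows[0,8) x cols[0,8) = 8x8
Op 2 fold_left: fold axis v@4; visible region now rows[0,8) x cols[0,4) = 8x4
Op 3 fold_right: fold axis v@2; visible region now rows[0,8) x cols[2,4) = 8x2
Op 4 fold_up: fold axis h@4; visible region now rows[0,4) x cols[2,4) = 4x2
Op 5 cut(3, 0): punch at orig (3,2); cuts so far [(3, 2)]; region rows[0,4) x cols[2,4) = 4x2
Op 6 cut(1, 1): punch at orig (1,3); cuts so far [(1, 3), (3, 2)]; region rows[0,4) x cols[2,4) = 4x2
Op 7 cut(2, 0): punch at orig (2,2); cuts so far [(1, 3), (2, 2), (3, 2)]; region rows[0,4) x cols[2,4) = 4x2
Unfold 1 (reflect across h@4): 6 holes -> [(1, 3), (2, 2), (3, 2), (4, 2), (5, 2), (6, 3)]
Unfold 2 (reflect across v@2): 12 holes -> [(1, 0), (1, 3), (2, 1), (2, 2), (3, 1), (3, 2), (4, 1), (4, 2), (5, 1), (5, 2), (6, 0), (6, 3)]
Unfold 3 (reflect across v@4): 24 holes -> [(1, 0), (1, 3), (1, 4), (1, 7), (2, 1), (2, 2), (2, 5), (2, 6), (3, 1), (3, 2), (3, 5), (3, 6), (4, 1), (4, 2), (4, 5), (4, 6), (5, 1), (5, 2), (5, 5), (5, 6), (6, 0), (6, 3), (6, 4), (6, 7)]
Unfold 4 (reflect across h@8): 48 holes -> [(1, 0), (1, 3), (1, 4), (1, 7), (2, 1), (2, 2), (2, 5), (2, 6), (3, 1), (3, 2), (3, 5), (3, 6), (4, 1), (4, 2), (4, 5), (4, 6), (5, 1), (5, 2), (5, 5), (5, 6), (6, 0), (6, 3), (6, 4), (6, 7), (9, 0), (9, 3), (9, 4), (9, 7), (10, 1), (10, 2), (10, 5), (10, 6), (11, 1), (11, 2), (11, 5), (11, 6), (12, 1), (12, 2), (12, 5), (12, 6), (13, 1), (13, 2), (13, 5), (13, 6), (14, 0), (14, 3), (14, 4), (14, 7)]

Answer: ........
O..OO..O
.OO..OO.
.OO..OO.
.OO..OO.
.OO..OO.
O..OO..O
........
........
O..OO..O
.OO..OO.
.OO..OO.
.OO..OO.
.OO..OO.
O..OO..O
........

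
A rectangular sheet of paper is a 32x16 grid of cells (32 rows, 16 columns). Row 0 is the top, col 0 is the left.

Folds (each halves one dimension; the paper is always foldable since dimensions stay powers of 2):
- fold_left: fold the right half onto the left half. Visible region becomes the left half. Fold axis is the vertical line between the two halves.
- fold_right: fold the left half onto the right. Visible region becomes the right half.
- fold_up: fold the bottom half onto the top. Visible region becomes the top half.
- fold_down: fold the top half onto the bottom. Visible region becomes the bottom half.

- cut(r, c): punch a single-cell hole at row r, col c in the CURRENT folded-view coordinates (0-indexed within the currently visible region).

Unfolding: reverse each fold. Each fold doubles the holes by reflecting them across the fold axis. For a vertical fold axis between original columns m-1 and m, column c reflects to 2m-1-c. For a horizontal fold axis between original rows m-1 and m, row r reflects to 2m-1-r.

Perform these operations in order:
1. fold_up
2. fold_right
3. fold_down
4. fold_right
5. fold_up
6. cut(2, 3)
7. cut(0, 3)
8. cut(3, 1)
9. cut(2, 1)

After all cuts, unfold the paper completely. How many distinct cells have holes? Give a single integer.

Op 1 fold_up: fold axis h@16; visible region now rows[0,16) x cols[0,16) = 16x16
Op 2 fold_right: fold axis v@8; visible region now rows[0,16) x cols[8,16) = 16x8
Op 3 fold_down: fold axis h@8; visible region now rows[8,16) x cols[8,16) = 8x8
Op 4 fold_right: fold axis v@12; visible region now rows[8,16) x cols[12,16) = 8x4
Op 5 fold_up: fold axis h@12; visible region now rows[8,12) x cols[12,16) = 4x4
Op 6 cut(2, 3): punch at orig (10,15); cuts so far [(10, 15)]; region rows[8,12) x cols[12,16) = 4x4
Op 7 cut(0, 3): punch at orig (8,15); cuts so far [(8, 15), (10, 15)]; region rows[8,12) x cols[12,16) = 4x4
Op 8 cut(3, 1): punch at orig (11,13); cuts so far [(8, 15), (10, 15), (11, 13)]; region rows[8,12) x cols[12,16) = 4x4
Op 9 cut(2, 1): punch at orig (10,13); cuts so far [(8, 15), (10, 13), (10, 15), (11, 13)]; region rows[8,12) x cols[12,16) = 4x4
Unfold 1 (reflect across h@12): 8 holes -> [(8, 15), (10, 13), (10, 15), (11, 13), (12, 13), (13, 13), (13, 15), (15, 15)]
Unfold 2 (reflect across v@12): 16 holes -> [(8, 8), (8, 15), (10, 8), (10, 10), (10, 13), (10, 15), (11, 10), (11, 13), (12, 10), (12, 13), (13, 8), (13, 10), (13, 13), (13, 15), (15, 8), (15, 15)]
Unfold 3 (reflect across h@8): 32 holes -> [(0, 8), (0, 15), (2, 8), (2, 10), (2, 13), (2, 15), (3, 10), (3, 13), (4, 10), (4, 13), (5, 8), (5, 10), (5, 13), (5, 15), (7, 8), (7, 15), (8, 8), (8, 15), (10, 8), (10, 10), (10, 13), (10, 15), (11, 10), (11, 13), (12, 10), (12, 13), (13, 8), (13, 10), (13, 13), (13, 15), (15, 8), (15, 15)]
Unfold 4 (reflect across v@8): 64 holes -> [(0, 0), (0, 7), (0, 8), (0, 15), (2, 0), (2, 2), (2, 5), (2, 7), (2, 8), (2, 10), (2, 13), (2, 15), (3, 2), (3, 5), (3, 10), (3, 13), (4, 2), (4, 5), (4, 10), (4, 13), (5, 0), (5, 2), (5, 5), (5, 7), (5, 8), (5, 10), (5, 13), (5, 15), (7, 0), (7, 7), (7, 8), (7, 15), (8, 0), (8, 7), (8, 8), (8, 15), (10, 0), (10, 2), (10, 5), (10, 7), (10, 8), (10, 10), (10, 13), (10, 15), (11, 2), (11, 5), (11, 10), (11, 13), (12, 2), (12, 5), (12, 10), (12, 13), (13, 0), (13, 2), (13, 5), (13, 7), (13, 8), (13, 10), (13, 13), (13, 15), (15, 0), (15, 7), (15, 8), (15, 15)]
Unfold 5 (reflect across h@16): 128 holes -> [(0, 0), (0, 7), (0, 8), (0, 15), (2, 0), (2, 2), (2, 5), (2, 7), (2, 8), (2, 10), (2, 13), (2, 15), (3, 2), (3, 5), (3, 10), (3, 13), (4, 2), (4, 5), (4, 10), (4, 13), (5, 0), (5, 2), (5, 5), (5, 7), (5, 8), (5, 10), (5, 13), (5, 15), (7, 0), (7, 7), (7, 8), (7, 15), (8, 0), (8, 7), (8, 8), (8, 15), (10, 0), (10, 2), (10, 5), (10, 7), (10, 8), (10, 10), (10, 13), (10, 15), (11, 2), (11, 5), (11, 10), (11, 13), (12, 2), (12, 5), (12, 10), (12, 13), (13, 0), (13, 2), (13, 5), (13, 7), (13, 8), (13, 10), (13, 13), (13, 15), (15, 0), (15, 7), (15, 8), (15, 15), (16, 0), (16, 7), (16, 8), (16, 15), (18, 0), (18, 2), (18, 5), (18, 7), (18, 8), (18, 10), (18, 13), (18, 15), (19, 2), (19, 5), (19, 10), (19, 13), (20, 2), (20, 5), (20, 10), (20, 13), (21, 0), (21, 2), (21, 5), (21, 7), (21, 8), (21, 10), (21, 13), (21, 15), (23, 0), (23, 7), (23, 8), (23, 15), (24, 0), (24, 7), (24, 8), (24, 15), (26, 0), (26, 2), (26, 5), (26, 7), (26, 8), (26, 10), (26, 13), (26, 15), (27, 2), (27, 5), (27, 10), (27, 13), (28, 2), (28, 5), (28, 10), (28, 13), (29, 0), (29, 2), (29, 5), (29, 7), (29, 8), (29, 10), (29, 13), (29, 15), (31, 0), (31, 7), (31, 8), (31, 15)]

Answer: 128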